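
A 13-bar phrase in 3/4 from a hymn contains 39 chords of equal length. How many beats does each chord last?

13 bars × 3 beats/bar = 39 beats total.
39 beats ÷ 39 chords = 1 beats per chord.
(That is a quarter note.)

1 beat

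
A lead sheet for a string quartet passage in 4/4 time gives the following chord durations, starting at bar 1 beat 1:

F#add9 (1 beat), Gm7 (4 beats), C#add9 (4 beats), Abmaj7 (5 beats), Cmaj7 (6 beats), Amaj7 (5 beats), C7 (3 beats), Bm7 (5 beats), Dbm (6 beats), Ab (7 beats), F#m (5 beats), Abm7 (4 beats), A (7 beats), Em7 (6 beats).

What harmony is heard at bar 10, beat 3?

Beat 3 of bar 10 is beat (10−1)×4 + 3 = 39 overall.
Running totals: F#add9 ends at 1, Gm7 ends at 5, C#add9 ends at 9, Abmaj7 ends at 14, Cmaj7 ends at 20, Amaj7 ends at 25, C7 ends at 28, Bm7 ends at 33, Dbm ends at 39.
Beat 39 falls within Dbm.

Dbm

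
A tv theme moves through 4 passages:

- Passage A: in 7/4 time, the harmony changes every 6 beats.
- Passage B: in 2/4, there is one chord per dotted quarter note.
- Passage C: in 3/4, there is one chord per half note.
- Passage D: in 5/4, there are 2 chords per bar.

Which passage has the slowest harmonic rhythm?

A: 7 beats/bar ÷ 6 beats/chord = 7/6 chords/bar.
B: 2 beats/bar ÷ 1.5 beats/chord = 4/3 chords/bar.
C: 3 beats/bar ÷ 2 beats/chord = 1.5 chords/bar.
D: 5 beats/bar ÷ 2.5 beats/chord = 2 chords/bar.
Slowest is A at 7/6 chords/bar.

Passage A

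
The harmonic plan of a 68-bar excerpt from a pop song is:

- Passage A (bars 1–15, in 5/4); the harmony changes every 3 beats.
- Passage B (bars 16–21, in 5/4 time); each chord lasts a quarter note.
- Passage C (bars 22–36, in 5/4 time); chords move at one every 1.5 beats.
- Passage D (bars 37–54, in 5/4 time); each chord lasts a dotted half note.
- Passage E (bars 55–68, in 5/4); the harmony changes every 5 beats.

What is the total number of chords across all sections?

A: 15·5 = 75 beats, 75/3 = 25 chords.
B: 6·5 = 30 beats, 30/1 = 30 chords.
C: 15·5 = 75 beats, 75/1.5 = 50 chords.
D: 18·5 = 90 beats, 90/3 = 30 chords.
E: 14·5 = 70 beats, 70/5 = 14 chords.
Total: 25 + 30 + 50 + 30 + 14 = 149.

149 chords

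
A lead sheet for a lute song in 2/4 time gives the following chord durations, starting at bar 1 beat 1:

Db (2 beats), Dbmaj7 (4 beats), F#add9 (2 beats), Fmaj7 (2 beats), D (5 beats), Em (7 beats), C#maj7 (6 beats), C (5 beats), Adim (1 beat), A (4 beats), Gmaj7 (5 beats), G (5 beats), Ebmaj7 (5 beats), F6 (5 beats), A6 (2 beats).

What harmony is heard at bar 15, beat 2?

C

Beat 2 of bar 15 is beat (15−1)×2 + 2 = 30 overall.
Running totals: Db ends at 2, Dbmaj7 ends at 6, F#add9 ends at 8, Fmaj7 ends at 10, D ends at 15, Em ends at 22, C#maj7 ends at 28, C ends at 33.
Beat 30 falls within C.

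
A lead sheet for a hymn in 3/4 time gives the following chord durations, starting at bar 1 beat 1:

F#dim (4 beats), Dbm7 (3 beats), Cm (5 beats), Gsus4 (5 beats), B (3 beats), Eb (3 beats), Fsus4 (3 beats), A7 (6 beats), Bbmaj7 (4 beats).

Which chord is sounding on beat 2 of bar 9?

Beat 2 of bar 9 is beat (9−1)×3 + 2 = 26 overall.
Running totals: F#dim ends at 4, Dbm7 ends at 7, Cm ends at 12, Gsus4 ends at 17, B ends at 20, Eb ends at 23, Fsus4 ends at 26.
Beat 26 falls within Fsus4.

Fsus4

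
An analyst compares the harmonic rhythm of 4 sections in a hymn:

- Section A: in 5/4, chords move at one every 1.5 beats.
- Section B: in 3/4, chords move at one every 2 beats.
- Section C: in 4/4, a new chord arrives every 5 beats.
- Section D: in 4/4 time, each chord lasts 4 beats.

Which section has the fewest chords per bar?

Section C

A: each chord is 1.5 beats in 5/4, so 10/3 per bar.
B: each chord is 2 beats in 3/4, so 1.5 per bar.
C: each chord is 5 beats in 4/4, so 0.8 per bar.
D: each chord is 4 beats in 4/4, so 1 per bar.
Slowest is C at 0.8 chords/bar.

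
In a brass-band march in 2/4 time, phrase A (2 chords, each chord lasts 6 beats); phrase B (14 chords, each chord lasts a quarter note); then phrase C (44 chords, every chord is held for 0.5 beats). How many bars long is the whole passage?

24 bars

A: 2 × 6 = 12 beats = 6 bars.
B: 14 × 1 = 14 beats = 7 bars.
C: 44 × 0.5 = 22 beats = 11 bars.
Total: 6 + 7 + 11 = 24 bars.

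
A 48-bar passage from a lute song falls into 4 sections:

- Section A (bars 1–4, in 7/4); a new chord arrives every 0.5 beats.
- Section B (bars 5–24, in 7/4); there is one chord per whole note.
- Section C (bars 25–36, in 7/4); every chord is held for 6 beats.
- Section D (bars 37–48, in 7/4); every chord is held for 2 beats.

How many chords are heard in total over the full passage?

147 chords

A has 28 beats and chords last 0.5 each, so 56 chords.
B has 140 beats and chords last 4 each, so 35 chords.
C has 84 beats and chords last 6 each, so 14 chords.
D has 84 beats and chords last 2 each, so 42 chords.
Total: 56 + 35 + 14 + 42 = 147.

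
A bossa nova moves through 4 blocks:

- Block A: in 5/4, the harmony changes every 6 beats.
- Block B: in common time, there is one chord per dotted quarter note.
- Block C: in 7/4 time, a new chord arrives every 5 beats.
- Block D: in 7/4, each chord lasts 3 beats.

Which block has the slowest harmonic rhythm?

Block A

A: each chord is 6 beats in 5/4, so 5/6 per bar.
B: each chord is 1.5 beats in 4/4, so 8/3 per bar.
C: each chord is 5 beats in 7/4, so 1.4 per bar.
D: each chord is 3 beats in 7/4, so 7/3 per bar.
Slowest is A at 5/6 chords/bar.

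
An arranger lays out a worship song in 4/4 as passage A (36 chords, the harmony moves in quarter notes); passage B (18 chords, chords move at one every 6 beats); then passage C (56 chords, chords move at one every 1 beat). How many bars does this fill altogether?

A: 36 × 1 = 36 beats = 9 bars.
B: 18 × 6 = 108 beats = 27 bars.
C: 56 × 1 = 56 beats = 14 bars.
Total: 9 + 27 + 14 = 50 bars.

50 bars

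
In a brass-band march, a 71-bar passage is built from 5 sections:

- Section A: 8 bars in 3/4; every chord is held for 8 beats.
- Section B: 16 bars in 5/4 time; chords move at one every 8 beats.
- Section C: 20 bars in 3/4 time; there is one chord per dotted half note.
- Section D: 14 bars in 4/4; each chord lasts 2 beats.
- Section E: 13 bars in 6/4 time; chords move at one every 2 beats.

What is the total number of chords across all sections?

A has 24 beats and chords last 8 each, so 3 chords.
B has 80 beats and chords last 8 each, so 10 chords.
C has 60 beats and chords last 3 each, so 20 chords.
D has 56 beats and chords last 2 each, so 28 chords.
E has 78 beats and chords last 2 each, so 39 chords.
Total: 3 + 10 + 20 + 28 + 39 = 100.

100 chords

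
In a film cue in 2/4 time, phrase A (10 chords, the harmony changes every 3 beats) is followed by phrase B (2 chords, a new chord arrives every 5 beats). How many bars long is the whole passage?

A: 10 × 3 = 30 beats = 15 bars.
B: 2 × 5 = 10 beats = 5 bars.
Total: 15 + 5 = 20 bars.

20 bars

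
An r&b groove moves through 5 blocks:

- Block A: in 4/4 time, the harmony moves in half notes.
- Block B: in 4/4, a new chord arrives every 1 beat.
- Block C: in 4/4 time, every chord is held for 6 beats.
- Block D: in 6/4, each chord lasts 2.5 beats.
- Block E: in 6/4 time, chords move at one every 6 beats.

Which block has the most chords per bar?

Block B

A: 4 beats/bar ÷ 2 beats/chord = 2 chords/bar.
B: 4 beats/bar ÷ 1 beat/chord = 4 chords/bar.
C: 4 beats/bar ÷ 6 beats/chord = 2/3 chords/bar.
D: 6 beats/bar ÷ 2.5 beats/chord = 2.4 chords/bar.
E: 6 beats/bar ÷ 6 beats/chord = 1 chord/bar.
Fastest is B at 4 chords/bar.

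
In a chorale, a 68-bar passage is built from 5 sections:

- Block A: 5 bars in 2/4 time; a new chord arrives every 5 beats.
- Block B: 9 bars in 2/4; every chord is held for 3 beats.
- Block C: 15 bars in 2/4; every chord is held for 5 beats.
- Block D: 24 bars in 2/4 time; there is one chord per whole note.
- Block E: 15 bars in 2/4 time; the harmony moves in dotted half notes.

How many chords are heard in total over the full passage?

36 chords

A has 10 beats and chords last 5 each, so 2 chords.
B has 18 beats and chords last 3 each, so 6 chords.
C has 30 beats and chords last 5 each, so 6 chords.
D has 48 beats and chords last 4 each, so 12 chords.
E has 30 beats and chords last 3 each, so 10 chords.
Total: 2 + 6 + 6 + 12 + 10 = 36.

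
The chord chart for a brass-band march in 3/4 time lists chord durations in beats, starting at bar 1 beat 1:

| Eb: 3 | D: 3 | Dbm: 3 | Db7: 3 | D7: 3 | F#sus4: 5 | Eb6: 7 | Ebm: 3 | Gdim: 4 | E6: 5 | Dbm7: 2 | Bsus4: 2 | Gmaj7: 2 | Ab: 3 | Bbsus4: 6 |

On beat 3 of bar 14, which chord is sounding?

Bsus4

Beat 3 of bar 14 is beat (14−1)×3 + 3 = 42 overall.
Running totals: Eb ends at 3, D ends at 6, Dbm ends at 9, Db7 ends at 12, D7 ends at 15, F#sus4 ends at 20, Eb6 ends at 27, Ebm ends at 30, Gdim ends at 34, E6 ends at 39, Dbm7 ends at 41, Bsus4 ends at 43.
Beat 42 falls within Bsus4.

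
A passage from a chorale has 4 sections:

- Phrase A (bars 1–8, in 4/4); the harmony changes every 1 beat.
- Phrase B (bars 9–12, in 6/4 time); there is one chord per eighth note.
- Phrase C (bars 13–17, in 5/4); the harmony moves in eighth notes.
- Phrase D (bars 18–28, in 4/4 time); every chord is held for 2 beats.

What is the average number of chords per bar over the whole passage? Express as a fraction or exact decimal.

A: 8 × 4 = 32 beats ÷ 1 = 32 chords.
B: 4 × 6 = 24 beats ÷ 0.5 = 48 chords.
C: 5 × 5 = 25 beats ÷ 0.5 = 50 chords.
D: 11 × 4 = 44 beats ÷ 2 = 22 chords.
Overall: 152 chords over 28 bars → 152/28 = 38/7 chords per bar.

38/7 chords per bar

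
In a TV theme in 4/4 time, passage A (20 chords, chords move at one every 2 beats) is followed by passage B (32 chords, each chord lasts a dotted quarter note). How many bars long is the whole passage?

A: 20 × 2 = 40 beats = 10 bars.
B: 32 × 1.5 = 48 beats = 12 bars.
Total: 10 + 12 = 22 bars.

22 bars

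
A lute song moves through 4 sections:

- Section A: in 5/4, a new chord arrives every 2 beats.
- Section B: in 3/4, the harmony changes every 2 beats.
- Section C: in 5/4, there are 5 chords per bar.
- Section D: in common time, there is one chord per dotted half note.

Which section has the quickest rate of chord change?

Section C

A: 5/2 = 2.5 chords/bar.
B: 3/2 = 1.5 chords/bar.
C: 5/1 = 5 chords/bar.
D: 4/3 = 4/3 chords/bar.
Fastest is C at 5 chords/bar.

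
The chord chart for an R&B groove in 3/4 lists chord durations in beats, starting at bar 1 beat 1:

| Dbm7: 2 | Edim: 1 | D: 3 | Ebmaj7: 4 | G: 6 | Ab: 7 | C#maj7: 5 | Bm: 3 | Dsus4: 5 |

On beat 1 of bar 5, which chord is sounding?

G

Beat 1 of bar 5 is beat (5−1)×3 + 1 = 13 overall.
Running totals: Dbm7 ends at 2, Edim ends at 3, D ends at 6, Ebmaj7 ends at 10, G ends at 16.
Beat 13 falls within G.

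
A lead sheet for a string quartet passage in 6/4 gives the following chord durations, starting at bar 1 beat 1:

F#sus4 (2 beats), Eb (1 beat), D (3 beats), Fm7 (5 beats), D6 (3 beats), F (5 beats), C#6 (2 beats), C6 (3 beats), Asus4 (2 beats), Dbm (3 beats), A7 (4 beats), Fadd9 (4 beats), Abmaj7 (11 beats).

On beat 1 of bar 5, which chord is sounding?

Asus4

Beat 1 of bar 5 is beat (5−1)×6 + 1 = 25 overall.
Running totals: F#sus4 ends at 2, Eb ends at 3, D ends at 6, Fm7 ends at 11, D6 ends at 14, F ends at 19, C#6 ends at 21, C6 ends at 24, Asus4 ends at 26.
Beat 25 falls within Asus4.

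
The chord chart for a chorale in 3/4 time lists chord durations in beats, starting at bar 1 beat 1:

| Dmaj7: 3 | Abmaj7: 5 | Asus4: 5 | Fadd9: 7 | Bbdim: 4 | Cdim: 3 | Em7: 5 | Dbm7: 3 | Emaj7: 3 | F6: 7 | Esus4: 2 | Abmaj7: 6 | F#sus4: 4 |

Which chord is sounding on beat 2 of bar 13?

Emaj7

Beat 2 of bar 13 is beat (13−1)×3 + 2 = 38 overall.
Running totals: Dmaj7 ends at 3, Abmaj7 ends at 8, Asus4 ends at 13, Fadd9 ends at 20, Bbdim ends at 24, Cdim ends at 27, Em7 ends at 32, Dbm7 ends at 35, Emaj7 ends at 38.
Beat 38 falls within Emaj7.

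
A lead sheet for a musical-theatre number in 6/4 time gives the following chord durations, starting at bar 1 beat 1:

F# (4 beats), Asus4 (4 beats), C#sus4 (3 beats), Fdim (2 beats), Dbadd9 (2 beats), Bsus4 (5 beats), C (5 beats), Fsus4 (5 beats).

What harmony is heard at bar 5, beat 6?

Fsus4

Beat 6 of bar 5 is beat (5−1)×6 + 6 = 30 overall.
Running totals: F# ends at 4, Asus4 ends at 8, C#sus4 ends at 11, Fdim ends at 13, Dbadd9 ends at 15, Bsus4 ends at 20, C ends at 25, Fsus4 ends at 30.
Beat 30 falls within Fsus4.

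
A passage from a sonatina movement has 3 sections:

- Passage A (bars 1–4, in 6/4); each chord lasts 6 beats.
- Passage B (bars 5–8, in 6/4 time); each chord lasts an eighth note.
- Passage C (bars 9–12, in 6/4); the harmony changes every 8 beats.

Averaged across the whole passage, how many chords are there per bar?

55/12 chords per bar

A: 4 × 6 = 24 beats ÷ 6 = 4 chords.
B: 4 × 6 = 24 beats ÷ 0.5 = 48 chords.
C: 4 × 6 = 24 beats ÷ 8 = 3 chords.
Overall: 55 chords over 12 bars → 55/12 = 55/12 chords per bar.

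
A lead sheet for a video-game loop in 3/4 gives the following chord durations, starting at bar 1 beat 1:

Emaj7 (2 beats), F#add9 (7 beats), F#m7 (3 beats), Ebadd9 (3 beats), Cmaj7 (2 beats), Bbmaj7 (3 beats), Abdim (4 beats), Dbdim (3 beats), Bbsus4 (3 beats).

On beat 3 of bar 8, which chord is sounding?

Beat 3 of bar 8 is beat (8−1)×3 + 3 = 24 overall.
Running totals: Emaj7 ends at 2, F#add9 ends at 9, F#m7 ends at 12, Ebadd9 ends at 15, Cmaj7 ends at 17, Bbmaj7 ends at 20, Abdim ends at 24.
Beat 24 falls within Abdim.

Abdim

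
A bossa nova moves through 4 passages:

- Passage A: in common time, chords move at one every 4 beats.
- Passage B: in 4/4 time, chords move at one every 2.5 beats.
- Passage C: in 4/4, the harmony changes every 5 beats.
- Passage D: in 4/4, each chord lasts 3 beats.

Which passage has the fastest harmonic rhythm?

A: 4/4 = 1 chord/bar.
B: 4/2.5 = 1.6 chords/bar.
C: 4/5 = 0.8 chords/bar.
D: 4/3 = 4/3 chords/bar.
Fastest is B at 1.6 chords/bar.

Passage B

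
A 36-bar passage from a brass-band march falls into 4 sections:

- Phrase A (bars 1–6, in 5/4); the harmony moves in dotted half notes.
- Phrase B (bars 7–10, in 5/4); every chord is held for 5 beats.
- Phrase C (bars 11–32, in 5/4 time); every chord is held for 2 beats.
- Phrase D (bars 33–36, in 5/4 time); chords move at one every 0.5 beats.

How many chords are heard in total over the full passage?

A has 30 beats and chords last 3 each, so 10 chords.
B has 20 beats and chords last 5 each, so 4 chords.
C has 110 beats and chords last 2 each, so 55 chords.
D has 20 beats and chords last 0.5 each, so 40 chords.
Total: 10 + 4 + 55 + 40 = 109.

109 chords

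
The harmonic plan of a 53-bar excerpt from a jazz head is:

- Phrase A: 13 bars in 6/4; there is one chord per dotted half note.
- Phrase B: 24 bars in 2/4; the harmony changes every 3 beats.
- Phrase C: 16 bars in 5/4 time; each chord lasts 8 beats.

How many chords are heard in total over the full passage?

52 chords

A: 13 bars × 6 beats = 78 beats; 3 beats/chord → 26 chords.
B: 24 bars × 2 beats = 48 beats; 3 beats/chord → 16 chords.
C: 16 bars × 5 beats = 80 beats; 8 beats/chord → 10 chords.
Total: 26 + 16 + 10 = 52.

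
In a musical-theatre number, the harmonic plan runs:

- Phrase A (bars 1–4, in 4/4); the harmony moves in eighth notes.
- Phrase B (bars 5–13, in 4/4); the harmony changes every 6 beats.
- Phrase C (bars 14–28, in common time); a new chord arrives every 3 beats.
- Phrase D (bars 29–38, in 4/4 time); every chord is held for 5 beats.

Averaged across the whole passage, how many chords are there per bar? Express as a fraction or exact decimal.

33/19 chords per bar

A: 4 × 4 = 16 beats ÷ 0.5 = 32 chords.
B: 9 × 4 = 36 beats ÷ 6 = 6 chords.
C: 15 × 4 = 60 beats ÷ 3 = 20 chords.
D: 10 × 4 = 40 beats ÷ 5 = 8 chords.
Overall: 66 chords over 38 bars → 66/38 = 33/19 chords per bar.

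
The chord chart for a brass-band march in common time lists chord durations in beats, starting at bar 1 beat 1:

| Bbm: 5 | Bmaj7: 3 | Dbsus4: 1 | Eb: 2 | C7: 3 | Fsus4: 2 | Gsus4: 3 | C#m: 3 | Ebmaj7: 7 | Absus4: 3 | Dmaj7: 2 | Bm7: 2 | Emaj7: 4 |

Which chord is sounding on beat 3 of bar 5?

Beat 3 of bar 5 is beat (5−1)×4 + 3 = 19 overall.
Running totals: Bbm ends at 5, Bmaj7 ends at 8, Dbsus4 ends at 9, Eb ends at 11, C7 ends at 14, Fsus4 ends at 16, Gsus4 ends at 19.
Beat 19 falls within Gsus4.

Gsus4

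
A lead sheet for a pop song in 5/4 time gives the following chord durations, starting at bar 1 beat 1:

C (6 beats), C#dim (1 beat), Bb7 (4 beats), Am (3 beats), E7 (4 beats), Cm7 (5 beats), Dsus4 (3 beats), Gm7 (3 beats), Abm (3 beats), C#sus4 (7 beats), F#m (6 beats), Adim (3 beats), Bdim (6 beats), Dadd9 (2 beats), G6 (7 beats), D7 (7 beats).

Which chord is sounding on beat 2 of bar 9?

F#m

Beat 2 of bar 9 is beat (9−1)×5 + 2 = 42 overall.
Running totals: C ends at 6, C#dim ends at 7, Bb7 ends at 11, Am ends at 14, E7 ends at 18, Cm7 ends at 23, Dsus4 ends at 26, Gm7 ends at 29, Abm ends at 32, C#sus4 ends at 39, F#m ends at 45.
Beat 42 falls within F#m.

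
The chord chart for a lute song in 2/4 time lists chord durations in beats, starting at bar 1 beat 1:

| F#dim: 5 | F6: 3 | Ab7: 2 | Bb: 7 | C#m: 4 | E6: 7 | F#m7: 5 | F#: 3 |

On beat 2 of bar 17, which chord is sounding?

Beat 2 of bar 17 is beat (17−1)×2 + 2 = 34 overall.
Running totals: F#dim ends at 5, F6 ends at 8, Ab7 ends at 10, Bb ends at 17, C#m ends at 21, E6 ends at 28, F#m7 ends at 33, F# ends at 36.
Beat 34 falls within F#.

F#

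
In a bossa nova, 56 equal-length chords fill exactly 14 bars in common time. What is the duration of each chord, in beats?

1 beat

14 bars × 4 beats/bar = 56 beats total.
56 beats ÷ 56 chords = 1 beats per chord.
(That is a quarter note.)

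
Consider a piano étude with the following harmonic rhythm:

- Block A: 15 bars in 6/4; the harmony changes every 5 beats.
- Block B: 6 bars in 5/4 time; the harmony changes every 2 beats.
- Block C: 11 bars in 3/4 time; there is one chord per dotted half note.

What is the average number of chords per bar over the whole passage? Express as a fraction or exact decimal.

1.375 chords per bar

A: 15 × 6 = 90 beats ÷ 5 = 18 chords.
B: 6 × 5 = 30 beats ÷ 2 = 15 chords.
C: 11 × 3 = 33 beats ÷ 3 = 11 chords.
Overall: 44 chords over 32 bars → 44/32 = 1.375 chords per bar.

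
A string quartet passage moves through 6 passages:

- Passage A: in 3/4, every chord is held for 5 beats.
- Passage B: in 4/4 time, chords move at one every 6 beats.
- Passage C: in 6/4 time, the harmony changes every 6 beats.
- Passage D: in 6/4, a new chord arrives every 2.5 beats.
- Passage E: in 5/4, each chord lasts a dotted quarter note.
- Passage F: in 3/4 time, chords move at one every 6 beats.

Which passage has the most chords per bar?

A: each chord is 5 beats in 3/4, so 0.6 per bar.
B: each chord is 6 beats in 4/4, so 2/3 per bar.
C: each chord is 6 beats in 6/4, so 1 per bar.
D: each chord is 2.5 beats in 6/4, so 2.4 per bar.
E: each chord is 1.5 beats in 5/4, so 10/3 per bar.
F: each chord is 6 beats in 3/4, so 0.5 per bar.
Fastest is E at 10/3 chords/bar.

Passage E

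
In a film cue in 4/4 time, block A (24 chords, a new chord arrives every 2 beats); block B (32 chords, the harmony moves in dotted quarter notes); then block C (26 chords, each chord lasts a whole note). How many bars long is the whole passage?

50 bars

A: 24 × 2 = 48 beats = 12 bars.
B: 32 × 1.5 = 48 beats = 12 bars.
C: 26 × 4 = 104 beats = 26 bars.
Total: 12 + 12 + 26 = 50 bars.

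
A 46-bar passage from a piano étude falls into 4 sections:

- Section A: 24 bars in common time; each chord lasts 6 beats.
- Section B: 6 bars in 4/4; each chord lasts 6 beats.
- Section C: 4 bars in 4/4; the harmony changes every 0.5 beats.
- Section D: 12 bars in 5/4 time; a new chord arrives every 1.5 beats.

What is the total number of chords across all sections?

A has 96 beats and chords last 6 each, so 16 chords.
B has 24 beats and chords last 6 each, so 4 chords.
C has 16 beats and chords last 0.5 each, so 32 chords.
D has 60 beats and chords last 1.5 each, so 40 chords.
Total: 16 + 4 + 32 + 40 = 92.

92 chords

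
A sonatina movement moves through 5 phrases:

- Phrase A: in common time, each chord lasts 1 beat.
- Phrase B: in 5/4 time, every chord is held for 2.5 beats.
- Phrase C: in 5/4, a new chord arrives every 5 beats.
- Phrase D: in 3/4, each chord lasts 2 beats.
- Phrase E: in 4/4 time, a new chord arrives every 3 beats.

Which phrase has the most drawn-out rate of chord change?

A: 4 beats/bar ÷ 1 beat/chord = 4 chords/bar.
B: 5 beats/bar ÷ 2.5 beats/chord = 2 chords/bar.
C: 5 beats/bar ÷ 5 beats/chord = 1 chord/bar.
D: 3 beats/bar ÷ 2 beats/chord = 1.5 chords/bar.
E: 4 beats/bar ÷ 3 beats/chord = 4/3 chords/bar.
Slowest is C at 1 chords/bar.

Phrase C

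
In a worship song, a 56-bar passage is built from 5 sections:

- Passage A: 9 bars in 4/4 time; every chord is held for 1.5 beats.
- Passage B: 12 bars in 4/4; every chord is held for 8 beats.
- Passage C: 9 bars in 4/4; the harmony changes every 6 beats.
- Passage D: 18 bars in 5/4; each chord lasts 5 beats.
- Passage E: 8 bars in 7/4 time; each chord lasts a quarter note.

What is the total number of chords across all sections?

110 chords

A: 9 bars × 4 beats = 36 beats; 1.5 beats/chord → 24 chords.
B: 12 bars × 4 beats = 48 beats; 8 beats/chord → 6 chords.
C: 9 bars × 4 beats = 36 beats; 6 beats/chord → 6 chords.
D: 18 bars × 5 beats = 90 beats; 5 beats/chord → 18 chords.
E: 8 bars × 7 beats = 56 beats; 1 beat/chord → 56 chords.
Total: 24 + 6 + 6 + 18 + 56 = 110.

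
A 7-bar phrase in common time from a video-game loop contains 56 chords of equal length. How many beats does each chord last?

0.5 beats

7 bars × 4 beats/bar = 28 beats total.
28 beats ÷ 56 chords = 0.5 beats per chord.
(That is an eighth note.)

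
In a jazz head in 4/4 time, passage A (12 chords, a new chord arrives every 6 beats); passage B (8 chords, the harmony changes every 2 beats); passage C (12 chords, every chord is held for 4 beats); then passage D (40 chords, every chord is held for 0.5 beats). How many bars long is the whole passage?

A: 12 × 6 = 72 beats = 18 bars.
B: 8 × 2 = 16 beats = 4 bars.
C: 12 × 4 = 48 beats = 12 bars.
D: 40 × 0.5 = 20 beats = 5 bars.
Total: 18 + 4 + 12 + 5 = 39 bars.

39 bars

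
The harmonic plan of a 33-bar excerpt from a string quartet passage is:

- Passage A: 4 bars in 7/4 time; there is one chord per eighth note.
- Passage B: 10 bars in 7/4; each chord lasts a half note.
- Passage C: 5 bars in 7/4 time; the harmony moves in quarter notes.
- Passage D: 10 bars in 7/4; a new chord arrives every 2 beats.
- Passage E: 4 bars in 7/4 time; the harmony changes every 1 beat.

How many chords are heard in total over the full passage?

A: 4·7 = 28 beats, 28/0.5 = 56 chords.
B: 10·7 = 70 beats, 70/2 = 35 chords.
C: 5·7 = 35 beats, 35/1 = 35 chords.
D: 10·7 = 70 beats, 70/2 = 35 chords.
E: 4·7 = 28 beats, 28/1 = 28 chords.
Total: 56 + 35 + 35 + 35 + 28 = 189.

189 chords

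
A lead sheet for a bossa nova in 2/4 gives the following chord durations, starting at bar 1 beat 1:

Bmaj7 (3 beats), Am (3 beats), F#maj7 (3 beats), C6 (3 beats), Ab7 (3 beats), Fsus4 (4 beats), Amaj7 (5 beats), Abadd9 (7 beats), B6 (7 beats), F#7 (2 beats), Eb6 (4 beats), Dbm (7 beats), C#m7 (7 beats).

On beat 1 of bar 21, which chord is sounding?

Beat 1 of bar 21 is beat (21−1)×2 + 1 = 41 overall.
Running totals: Bmaj7 ends at 3, Am ends at 6, F#maj7 ends at 9, C6 ends at 12, Ab7 ends at 15, Fsus4 ends at 19, Amaj7 ends at 24, Abadd9 ends at 31, B6 ends at 38, F#7 ends at 40, Eb6 ends at 44.
Beat 41 falls within Eb6.

Eb6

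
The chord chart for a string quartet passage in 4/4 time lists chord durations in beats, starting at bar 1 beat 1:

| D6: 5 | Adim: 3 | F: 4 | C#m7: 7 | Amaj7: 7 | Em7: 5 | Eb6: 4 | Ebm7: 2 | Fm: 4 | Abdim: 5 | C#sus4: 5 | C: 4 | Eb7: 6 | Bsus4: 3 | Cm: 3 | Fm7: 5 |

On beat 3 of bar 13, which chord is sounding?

C#sus4

Beat 3 of bar 13 is beat (13−1)×4 + 3 = 51 overall.
Running totals: D6 ends at 5, Adim ends at 8, F ends at 12, C#m7 ends at 19, Amaj7 ends at 26, Em7 ends at 31, Eb6 ends at 35, Ebm7 ends at 37, Fm ends at 41, Abdim ends at 46, C#sus4 ends at 51.
Beat 51 falls within C#sus4.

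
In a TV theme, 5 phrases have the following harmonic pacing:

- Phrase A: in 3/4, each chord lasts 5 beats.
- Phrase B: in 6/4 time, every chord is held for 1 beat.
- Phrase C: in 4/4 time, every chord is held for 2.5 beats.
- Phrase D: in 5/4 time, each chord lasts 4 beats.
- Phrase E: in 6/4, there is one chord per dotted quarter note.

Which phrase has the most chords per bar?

Phrase B

A: 3/5 = 0.6 chords/bar.
B: 6/1 = 6 chords/bar.
C: 4/2.5 = 1.6 chords/bar.
D: 5/4 = 1.25 chords/bar.
E: 6/1.5 = 4 chords/bar.
Fastest is B at 6 chords/bar.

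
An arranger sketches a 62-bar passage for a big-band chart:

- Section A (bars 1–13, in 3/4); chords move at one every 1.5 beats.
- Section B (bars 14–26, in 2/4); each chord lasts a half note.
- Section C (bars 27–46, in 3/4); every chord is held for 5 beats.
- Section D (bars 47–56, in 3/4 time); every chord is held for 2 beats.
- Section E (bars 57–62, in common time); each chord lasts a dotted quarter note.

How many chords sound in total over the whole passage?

A: 13 bars × 3 beats = 39 beats; 1.5 beats/chord → 26 chords.
B: 13 bars × 2 beats = 26 beats; 2 beats/chord → 13 chords.
C: 20 bars × 3 beats = 60 beats; 5 beats/chord → 12 chords.
D: 10 bars × 3 beats = 30 beats; 2 beats/chord → 15 chords.
E: 6 bars × 4 beats = 24 beats; 1.5 beats/chord → 16 chords.
Total: 26 + 13 + 12 + 15 + 16 = 82.

82 chords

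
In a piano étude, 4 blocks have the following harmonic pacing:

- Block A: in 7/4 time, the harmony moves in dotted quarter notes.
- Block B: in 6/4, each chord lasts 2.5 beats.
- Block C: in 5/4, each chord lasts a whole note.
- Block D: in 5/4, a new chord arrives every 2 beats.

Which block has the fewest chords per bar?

A: each chord is 1.5 beats in 7/4, so 14/3 per bar.
B: each chord is 2.5 beats in 6/4, so 2.4 per bar.
C: each chord is 4 beats in 5/4, so 1.25 per bar.
D: each chord is 2 beats in 5/4, so 2.5 per bar.
Slowest is C at 1.25 chords/bar.

Block C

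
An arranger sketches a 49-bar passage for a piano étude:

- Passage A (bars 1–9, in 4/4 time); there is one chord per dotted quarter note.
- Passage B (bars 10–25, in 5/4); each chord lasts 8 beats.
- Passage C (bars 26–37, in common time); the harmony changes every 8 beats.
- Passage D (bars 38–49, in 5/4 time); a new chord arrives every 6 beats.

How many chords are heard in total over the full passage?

50 chords

A has 36 beats and chords last 1.5 each, so 24 chords.
B has 80 beats and chords last 8 each, so 10 chords.
C has 48 beats and chords last 8 each, so 6 chords.
D has 60 beats and chords last 6 each, so 10 chords.
Total: 24 + 10 + 6 + 10 = 50.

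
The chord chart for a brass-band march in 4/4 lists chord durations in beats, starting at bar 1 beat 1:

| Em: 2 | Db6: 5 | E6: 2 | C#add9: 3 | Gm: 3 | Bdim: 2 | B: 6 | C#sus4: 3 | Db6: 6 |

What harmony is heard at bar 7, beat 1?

Beat 1 of bar 7 is beat (7−1)×4 + 1 = 25 overall.
Running totals: Em ends at 2, Db6 ends at 7, E6 ends at 9, C#add9 ends at 12, Gm ends at 15, Bdim ends at 17, B ends at 23, C#sus4 ends at 26.
Beat 25 falls within C#sus4.

C#sus4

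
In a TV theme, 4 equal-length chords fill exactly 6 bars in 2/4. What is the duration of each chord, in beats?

6 bars × 2 beats/bar = 12 beats total.
12 beats ÷ 4 chords = 3 beats per chord.
(That is a dotted half note.)

3 beats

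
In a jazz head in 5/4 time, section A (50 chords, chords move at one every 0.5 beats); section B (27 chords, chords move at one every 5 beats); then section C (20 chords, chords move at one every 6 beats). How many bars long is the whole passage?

56 bars

A: 50 × 0.5 = 25 beats = 5 bars.
B: 27 × 5 = 135 beats = 27 bars.
C: 20 × 6 = 120 beats = 24 bars.
Total: 5 + 27 + 24 = 56 bars.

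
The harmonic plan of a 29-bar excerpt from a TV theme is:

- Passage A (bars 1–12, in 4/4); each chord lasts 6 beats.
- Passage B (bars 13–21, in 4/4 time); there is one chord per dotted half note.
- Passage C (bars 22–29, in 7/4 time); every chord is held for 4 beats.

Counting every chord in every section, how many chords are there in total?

34 chords

A: 12·4 = 48 beats, 48/6 = 8 chords.
B: 9·4 = 36 beats, 36/3 = 12 chords.
C: 8·7 = 56 beats, 56/4 = 14 chords.
Total: 8 + 12 + 14 = 34.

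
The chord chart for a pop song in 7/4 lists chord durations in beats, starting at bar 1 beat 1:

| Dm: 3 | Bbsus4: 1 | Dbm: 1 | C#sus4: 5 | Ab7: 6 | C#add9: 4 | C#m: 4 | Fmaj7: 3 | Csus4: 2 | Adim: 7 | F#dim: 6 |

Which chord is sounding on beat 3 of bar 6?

Beat 3 of bar 6 is beat (6−1)×7 + 3 = 38 overall.
Running totals: Dm ends at 3, Bbsus4 ends at 4, Dbm ends at 5, C#sus4 ends at 10, Ab7 ends at 16, C#add9 ends at 20, C#m ends at 24, Fmaj7 ends at 27, Csus4 ends at 29, Adim ends at 36, F#dim ends at 42.
Beat 38 falls within F#dim.

F#dim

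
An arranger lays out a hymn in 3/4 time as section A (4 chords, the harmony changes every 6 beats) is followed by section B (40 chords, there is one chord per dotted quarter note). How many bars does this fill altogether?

28 bars

A: 4 × 6 = 24 beats = 8 bars.
B: 40 × 1.5 = 60 beats = 20 bars.
Total: 8 + 20 = 28 bars.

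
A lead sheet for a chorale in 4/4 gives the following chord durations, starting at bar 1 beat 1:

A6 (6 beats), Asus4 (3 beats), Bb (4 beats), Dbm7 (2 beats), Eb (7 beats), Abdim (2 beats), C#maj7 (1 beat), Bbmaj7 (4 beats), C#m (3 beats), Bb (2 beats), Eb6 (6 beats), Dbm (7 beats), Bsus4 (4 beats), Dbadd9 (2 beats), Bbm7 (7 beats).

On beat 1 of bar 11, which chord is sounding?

Dbm

Beat 1 of bar 11 is beat (11−1)×4 + 1 = 41 overall.
Running totals: A6 ends at 6, Asus4 ends at 9, Bb ends at 13, Dbm7 ends at 15, Eb ends at 22, Abdim ends at 24, C#maj7 ends at 25, Bbmaj7 ends at 29, C#m ends at 32, Bb ends at 34, Eb6 ends at 40, Dbm ends at 47.
Beat 41 falls within Dbm.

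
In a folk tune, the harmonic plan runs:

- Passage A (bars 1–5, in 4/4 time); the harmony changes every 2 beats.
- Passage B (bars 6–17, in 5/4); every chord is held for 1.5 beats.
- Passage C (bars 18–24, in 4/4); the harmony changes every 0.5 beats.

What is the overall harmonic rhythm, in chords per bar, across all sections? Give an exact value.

A: 5 × 4 = 20 beats ÷ 2 = 10 chords.
B: 12 × 5 = 60 beats ÷ 1.5 = 40 chords.
C: 7 × 4 = 28 beats ÷ 0.5 = 56 chords.
Overall: 106 chords over 24 bars → 106/24 = 53/12 chords per bar.

53/12 chords per bar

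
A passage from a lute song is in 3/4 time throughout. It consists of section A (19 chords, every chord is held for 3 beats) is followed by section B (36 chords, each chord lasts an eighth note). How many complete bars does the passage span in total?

25 bars

A: 19 × 3 = 57 beats = 19 bars.
B: 36 × 0.5 = 18 beats = 6 bars.
Total: 19 + 6 = 25 bars.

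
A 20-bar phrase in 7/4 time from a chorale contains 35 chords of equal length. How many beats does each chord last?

4 beats

20 bars × 7 beats/bar = 140 beats total.
140 beats ÷ 35 chords = 4 beats per chord.
(That is a whole note.)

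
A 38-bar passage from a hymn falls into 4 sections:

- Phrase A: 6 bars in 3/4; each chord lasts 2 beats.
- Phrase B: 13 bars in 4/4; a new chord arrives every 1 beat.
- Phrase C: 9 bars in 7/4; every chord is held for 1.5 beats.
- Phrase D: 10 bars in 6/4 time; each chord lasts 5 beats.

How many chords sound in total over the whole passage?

115 chords

A: 6·3 = 18 beats, 18/2 = 9 chords.
B: 13·4 = 52 beats, 52/1 = 52 chords.
C: 9·7 = 63 beats, 63/1.5 = 42 chords.
D: 10·6 = 60 beats, 60/5 = 12 chords.
Total: 9 + 52 + 42 + 12 = 115.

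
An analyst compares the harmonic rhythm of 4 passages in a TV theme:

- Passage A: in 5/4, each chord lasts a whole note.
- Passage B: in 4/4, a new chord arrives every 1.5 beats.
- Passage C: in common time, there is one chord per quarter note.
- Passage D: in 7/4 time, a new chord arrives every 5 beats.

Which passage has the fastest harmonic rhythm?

Passage C

A: each chord is 4 beats in 5/4, so 1.25 per bar.
B: each chord is 1.5 beats in 4/4, so 8/3 per bar.
C: each chord is 1 beat in 4/4, so 4 per bar.
D: each chord is 5 beats in 7/4, so 1.4 per bar.
Fastest is C at 4 chords/bar.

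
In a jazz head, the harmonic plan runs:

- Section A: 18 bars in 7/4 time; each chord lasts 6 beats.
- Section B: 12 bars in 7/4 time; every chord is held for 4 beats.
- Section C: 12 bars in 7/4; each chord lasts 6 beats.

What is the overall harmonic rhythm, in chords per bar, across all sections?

A: 18 bars of 7 beats is 126 beats; at 6 beats each that's 21 chords.
B: 12 bars of 7 beats is 84 beats; at 4 beats each that's 21 chords.
C: 12 bars of 7 beats is 84 beats; at 6 beats each that's 14 chords.
Overall: 56 chords over 42 bars → 56/42 = 4/3 chords per bar.

4/3 chords per bar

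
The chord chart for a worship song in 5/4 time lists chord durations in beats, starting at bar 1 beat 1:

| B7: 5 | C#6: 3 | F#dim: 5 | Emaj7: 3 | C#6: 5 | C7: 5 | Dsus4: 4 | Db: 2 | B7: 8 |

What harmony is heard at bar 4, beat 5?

Beat 5 of bar 4 is beat (4−1)×5 + 5 = 20 overall.
Running totals: B7 ends at 5, C#6 ends at 8, F#dim ends at 13, Emaj7 ends at 16, C#6 ends at 21.
Beat 20 falls within C#6.

C#6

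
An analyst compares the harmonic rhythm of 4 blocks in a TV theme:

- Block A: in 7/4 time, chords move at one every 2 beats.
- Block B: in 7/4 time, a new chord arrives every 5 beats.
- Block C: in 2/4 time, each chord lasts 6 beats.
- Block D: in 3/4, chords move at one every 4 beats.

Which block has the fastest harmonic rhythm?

Block A

A: 7 beats/bar ÷ 2 beats/chord = 3.5 chords/bar.
B: 7 beats/bar ÷ 5 beats/chord = 1.4 chords/bar.
C: 2 beats/bar ÷ 6 beats/chord = 1/3 chords/bar.
D: 3 beats/bar ÷ 4 beats/chord = 0.75 chords/bar.
Fastest is A at 3.5 chords/bar.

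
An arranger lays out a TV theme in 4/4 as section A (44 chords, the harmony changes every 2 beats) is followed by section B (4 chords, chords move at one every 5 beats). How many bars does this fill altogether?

27 bars

A: 44 × 2 = 88 beats = 22 bars.
B: 4 × 5 = 20 beats = 5 bars.
Total: 22 + 5 = 27 bars.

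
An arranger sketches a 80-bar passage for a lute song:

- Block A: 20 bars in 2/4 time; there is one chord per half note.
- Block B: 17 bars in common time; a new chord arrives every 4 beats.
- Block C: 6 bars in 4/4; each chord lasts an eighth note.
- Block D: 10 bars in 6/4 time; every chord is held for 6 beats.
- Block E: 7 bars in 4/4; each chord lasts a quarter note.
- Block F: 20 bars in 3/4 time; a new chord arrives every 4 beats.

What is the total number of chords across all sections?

138 chords

A: 20·2 = 40 beats, 40/2 = 20 chords.
B: 17·4 = 68 beats, 68/4 = 17 chords.
C: 6·4 = 24 beats, 24/0.5 = 48 chords.
D: 10·6 = 60 beats, 60/6 = 10 chords.
E: 7·4 = 28 beats, 28/1 = 28 chords.
F: 20·3 = 60 beats, 60/4 = 15 chords.
Total: 20 + 17 + 48 + 10 + 28 + 15 = 138.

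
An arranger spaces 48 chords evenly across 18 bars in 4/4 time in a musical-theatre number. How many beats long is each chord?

18 bars × 4 beats/bar = 72 beats total.
72 beats ÷ 48 chords = 1.5 beats per chord.
(That is a dotted quarter note.)

1.5 beats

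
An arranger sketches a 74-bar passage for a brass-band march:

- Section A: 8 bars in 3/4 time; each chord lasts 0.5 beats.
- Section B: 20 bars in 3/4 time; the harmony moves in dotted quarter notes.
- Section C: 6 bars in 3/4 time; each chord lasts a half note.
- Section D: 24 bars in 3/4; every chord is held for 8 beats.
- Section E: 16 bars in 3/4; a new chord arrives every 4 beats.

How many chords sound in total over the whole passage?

118 chords

A: 8·3 = 24 beats, 24/0.5 = 48 chords.
B: 20·3 = 60 beats, 60/1.5 = 40 chords.
C: 6·3 = 18 beats, 18/2 = 9 chords.
D: 24·3 = 72 beats, 72/8 = 9 chords.
E: 16·3 = 48 beats, 48/4 = 12 chords.
Total: 48 + 40 + 9 + 9 + 12 = 118.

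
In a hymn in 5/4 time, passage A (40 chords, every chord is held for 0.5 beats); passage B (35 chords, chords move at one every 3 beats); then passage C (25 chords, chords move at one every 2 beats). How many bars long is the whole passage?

A: 40 × 0.5 = 20 beats = 4 bars.
B: 35 × 3 = 105 beats = 21 bars.
C: 25 × 2 = 50 beats = 10 bars.
Total: 4 + 21 + 10 = 35 bars.

35 bars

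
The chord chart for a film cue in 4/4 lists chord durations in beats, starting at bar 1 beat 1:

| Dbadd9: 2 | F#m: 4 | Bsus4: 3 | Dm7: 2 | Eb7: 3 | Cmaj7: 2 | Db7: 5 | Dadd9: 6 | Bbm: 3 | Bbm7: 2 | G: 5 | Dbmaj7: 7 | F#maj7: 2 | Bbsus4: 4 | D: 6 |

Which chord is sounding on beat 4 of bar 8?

Bbm7

Beat 4 of bar 8 is beat (8−1)×4 + 4 = 32 overall.
Running totals: Dbadd9 ends at 2, F#m ends at 6, Bsus4 ends at 9, Dm7 ends at 11, Eb7 ends at 14, Cmaj7 ends at 16, Db7 ends at 21, Dadd9 ends at 27, Bbm ends at 30, Bbm7 ends at 32.
Beat 32 falls within Bbm7.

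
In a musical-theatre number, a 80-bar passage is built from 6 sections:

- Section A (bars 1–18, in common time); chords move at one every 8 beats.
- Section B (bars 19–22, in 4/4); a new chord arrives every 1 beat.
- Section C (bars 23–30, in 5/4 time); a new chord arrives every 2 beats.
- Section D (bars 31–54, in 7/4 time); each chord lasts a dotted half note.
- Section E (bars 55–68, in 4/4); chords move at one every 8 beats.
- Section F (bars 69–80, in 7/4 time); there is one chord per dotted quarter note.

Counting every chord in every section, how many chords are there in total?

A: 18·4 = 72 beats, 72/8 = 9 chords.
B: 4·4 = 16 beats, 16/1 = 16 chords.
C: 8·5 = 40 beats, 40/2 = 20 chords.
D: 24·7 = 168 beats, 168/3 = 56 chords.
E: 14·4 = 56 beats, 56/8 = 7 chords.
F: 12·7 = 84 beats, 84/1.5 = 56 chords.
Total: 9 + 16 + 20 + 56 + 7 + 56 = 164.

164 chords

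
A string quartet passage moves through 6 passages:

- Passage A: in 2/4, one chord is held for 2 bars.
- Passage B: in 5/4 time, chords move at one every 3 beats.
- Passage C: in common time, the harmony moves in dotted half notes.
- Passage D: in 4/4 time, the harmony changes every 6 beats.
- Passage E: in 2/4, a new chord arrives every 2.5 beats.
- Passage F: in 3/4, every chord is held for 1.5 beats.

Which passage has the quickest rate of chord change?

A: 2/4 = 0.5 chords/bar.
B: 5/3 = 5/3 chords/bar.
C: 4/3 = 4/3 chords/bar.
D: 4/6 = 2/3 chords/bar.
E: 2/2.5 = 0.8 chords/bar.
F: 3/1.5 = 2 chords/bar.
Fastest is F at 2 chords/bar.

Passage F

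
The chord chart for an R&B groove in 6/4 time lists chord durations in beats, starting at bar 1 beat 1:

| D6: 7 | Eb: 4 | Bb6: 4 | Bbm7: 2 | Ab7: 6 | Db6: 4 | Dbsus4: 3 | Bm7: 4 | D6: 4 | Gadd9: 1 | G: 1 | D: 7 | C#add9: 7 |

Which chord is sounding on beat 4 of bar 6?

Bm7

Beat 4 of bar 6 is beat (6−1)×6 + 4 = 34 overall.
Running totals: D6 ends at 7, Eb ends at 11, Bb6 ends at 15, Bbm7 ends at 17, Ab7 ends at 23, Db6 ends at 27, Dbsus4 ends at 30, Bm7 ends at 34.
Beat 34 falls within Bm7.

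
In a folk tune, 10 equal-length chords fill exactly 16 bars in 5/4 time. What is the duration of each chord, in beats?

16 bars × 5 beats/bar = 80 beats total.
80 beats ÷ 10 chords = 8 beats per chord.

8 beats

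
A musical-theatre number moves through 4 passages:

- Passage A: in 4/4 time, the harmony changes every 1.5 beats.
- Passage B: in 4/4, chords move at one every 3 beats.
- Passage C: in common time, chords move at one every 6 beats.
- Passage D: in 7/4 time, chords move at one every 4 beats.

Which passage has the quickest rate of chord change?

A: 4/1.5 = 8/3 chords/bar.
B: 4/3 = 4/3 chords/bar.
C: 4/6 = 2/3 chords/bar.
D: 7/4 = 1.75 chords/bar.
Fastest is A at 8/3 chords/bar.

Passage A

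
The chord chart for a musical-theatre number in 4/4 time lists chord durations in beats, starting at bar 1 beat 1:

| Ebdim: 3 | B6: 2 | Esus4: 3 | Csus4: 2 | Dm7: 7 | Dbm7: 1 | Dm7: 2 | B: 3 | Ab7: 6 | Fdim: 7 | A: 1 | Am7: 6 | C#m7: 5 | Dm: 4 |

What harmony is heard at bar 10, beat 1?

A

Beat 1 of bar 10 is beat (10−1)×4 + 1 = 37 overall.
Running totals: Ebdim ends at 3, B6 ends at 5, Esus4 ends at 8, Csus4 ends at 10, Dm7 ends at 17, Dbm7 ends at 18, Dm7 ends at 20, B ends at 23, Ab7 ends at 29, Fdim ends at 36, A ends at 37.
Beat 37 falls within A.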